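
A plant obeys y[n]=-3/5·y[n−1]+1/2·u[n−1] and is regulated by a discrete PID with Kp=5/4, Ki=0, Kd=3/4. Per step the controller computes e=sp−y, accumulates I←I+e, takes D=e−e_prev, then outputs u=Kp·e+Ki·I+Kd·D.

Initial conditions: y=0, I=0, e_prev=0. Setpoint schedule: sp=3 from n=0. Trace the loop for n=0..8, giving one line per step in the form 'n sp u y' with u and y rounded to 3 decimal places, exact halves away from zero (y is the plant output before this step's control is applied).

0 3 6.000 0.000
1 3 -2.250 3.000
2 3 11.850 -2.925
3 3 -13.804 7.680
4 3 32.530 -11.510
5 3 -51.224 23.171
6 3 100.157 -39.514
7 3 -173.460 73.787
8 3 321.095 -131.002

(exact arithmetic carried between steps; '≈' marks a value shown rounded to 6 d.p. or computed from one; I and e_prev carry over from the previous line; the table rounds u and y to 3 d.p., halves away from zero)
n=0: y=0, sp=3, e=sp−y=3; I=3, D=e−e_prev=3; u=5/4·3+0·3+3/4·3=6; next y=-3/5·0+1/2·6=3
n=1: y=3, sp=3, e=sp−y=0; I=3, D=e−e_prev=-3; u=5/4·0+0·3+3/4·(-3)=-2.25; next y=-3/5·3+1/2·(-2.25)=-2.925
n=2: y=-2.925, sp=3, e=sp−y=5.925; I=8.925, D=e−e_prev=5.925; u=5/4·5.925+0·8.925+3/4·5.925=11.85; next y=-3/5·(-2.925)+1/2·11.85=7.68
n=3: y=7.68, sp=3, e=sp−y=-4.68; I=4.245, D=e−e_prev=-10.605; u=5/4·(-4.68)+0·4.245+3/4·(-10.605)=-13.80375; next y=-3/5·7.68+1/2·(-13.80375)=-11.509875
n=4: y=-11.509875, sp=3, e=sp−y=14.509875; I=18.754875, D=e−e_prev=19.189875; u=5/4·14.509875+0·18.754875+3/4·19.189875=32.52975; next y=-3/5·(-11.509875)+1/2·32.52975=23.1708
n=5: y=23.1708, sp=3, e=sp−y=-20.1708; I=-1.415925, D=e−e_prev=-34.680675; u=5/4·(-20.1708)+0·(-1.415925)+3/4·(-34.680675)≈-51.224006; next y=-3/5·23.1708+1/2·(-51.224006)≈-39.514483
n=6: y≈-39.514483, sp=3, e=sp−y≈42.514483; I≈41.098558, D=e−e_prev≈62.685283; u=5/4·42.514483+0·41.098558+3/4·62.685283≈100.157066; next y=-3/5·(-39.514483)+1/2·100.157066≈73.787223
n=7: y=73.787223, sp=3, e=sp−y=-70.787223; I≈-29.688665, D=e−e_prev≈-113.301706; u=5/4·(-70.787223)+0·(-29.688665)+3/4·(-113.301706)≈-173.460308; next y=-3/5·73.787223+1/2·(-173.460308)≈-131.002488
n=8: y≈-131.002488, sp=3, e=sp−y≈134.002488; I≈104.313823, D=e−e_prev≈204.789711; u=5/4·134.002488+0·104.313823+3/4·204.789711≈321.095393; next y=-3/5·(-131.002488)+1/2·321.095393≈239.149189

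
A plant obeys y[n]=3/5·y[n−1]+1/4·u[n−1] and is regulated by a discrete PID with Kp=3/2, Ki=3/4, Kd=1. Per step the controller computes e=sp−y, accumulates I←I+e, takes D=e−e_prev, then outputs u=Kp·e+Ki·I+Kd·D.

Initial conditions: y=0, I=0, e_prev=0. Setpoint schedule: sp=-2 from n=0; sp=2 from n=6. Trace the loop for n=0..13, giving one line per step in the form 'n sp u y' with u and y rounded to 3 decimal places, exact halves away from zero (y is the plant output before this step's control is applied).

(exact arithmetic carried between steps; '≈' marks a value shown rounded to 6 d.p. or computed from one; I and e_prev carry over from the previous line; the table rounds u and y to 3 d.p., halves away from zero)
n=0: y=0, sp=-2, e=sp−y=-2; I=-2, D=e−e_prev=-2; u=3/2·(-2)+3/4·(-2)+1·(-2)=-6.5; next y=3/5·0+1/4·(-6.5)=-1.625
n=1: y=-1.625, sp=-2, e=sp−y=-0.375; I=-2.375, D=e−e_prev=1.625; u=3/2·(-0.375)+3/4·(-2.375)+1·1.625=-0.71875; next y=3/5·(-1.625)+1/4·(-0.71875)≈-1.154688
n=2: y≈-1.154688, sp=-2, e=sp−y≈-0.845313; I≈-3.220313, D=e−e_prev≈-0.470313; u=3/2·(-0.845313)+3/4·(-3.220313)+1·(-0.470313)≈-4.153516; next y=3/5·(-1.154688)+1/4·(-4.153516)≈-1.731191
n=3: y≈-1.731191, sp=-2, e=sp−y≈-0.268809; I≈-3.489121, D=e−e_prev≈0.576504; u=3/2·(-0.268809)+3/4·(-3.489121)+1·0.576504≈-2.443550; next y=3/5·(-1.731191)+1/4·(-2.443550)≈-1.649602
n=4: y≈-1.649602, sp=-2, e=sp−y≈-0.350398; I≈-3.839519, D=e−e_prev≈-0.081589; u=3/2·(-0.350398)+3/4·(-3.839519)+1·(-0.081589)≈-3.486825; next y=3/5·(-1.649602)+1/4·(-3.486825)≈-1.861468
n=5: y≈-1.861468, sp=-2, e=sp−y≈-0.138532; I≈-3.978051, D=e−e_prev≈0.211865; u=3/2·(-0.138532)+3/4·(-3.978051)+1·0.211865≈-2.979472; next y=3/5·(-1.861468)+1/4·(-2.979472)≈-1.861748
n=6: y≈-1.861748, sp=2, e=sp−y≈3.861748; I≈-0.116303, D=e−e_prev≈4.000281; u=3/2·3.861748+3/4·(-0.116303)+1·4.000281≈9.705677; next y=3/5·(-1.861748)+1/4·9.705677≈1.309370
n=7: y≈1.309370, sp=2, e=sp−y≈0.690630; I≈0.574327, D=e−e_prev≈-3.171119; u=3/2·0.690630+3/4·0.574327+1·(-3.171119)≈-1.704428; next y=3/5·1.309370+1/4·(-1.704428)≈0.359515
n=8: y≈0.359515, sp=2, e=sp−y≈1.640485; I≈2.214812, D=e−e_prev≈0.949855; u=3/2·1.640485+3/4·2.214812+1·0.949855≈5.071692; next y=3/5·0.359515+1/4·5.071692≈1.483632
n=9: y≈1.483632, sp=2, e=sp−y≈0.516368; I≈2.731180, D=e−e_prev≈-1.124117; u=3/2·0.516368+3/4·2.731180+1·(-1.124117)≈1.698820; next y=3/5·1.483632+1/4·1.698820≈1.314884
n=10: y≈1.314884, sp=2, e=sp−y≈0.685116; I≈3.416296, D=e−e_prev≈0.168748; u=3/2·0.685116+3/4·3.416296+1·0.168748≈3.758643; next y=3/5·1.314884+1/4·3.758643≈1.728591
n=11: y≈1.728591, sp=2, e=sp−y≈0.271409; I≈3.687705, D=e−e_prev≈-0.413707; u=3/2·0.271409+3/4·3.687705+1·(-0.413707)≈2.759184; next y=3/5·1.728591+1/4·2.759184≈1.726951
n=12: y≈1.726951, sp=2, e=sp−y≈0.273049; I≈3.960754, D=e−e_prev≈0.001640; u=3/2·0.273049+3/4·3.960754+1·0.001640≈3.381779; next y=3/5·1.726951+1/4·3.381779≈1.881615
n=13: y≈1.881615, sp=2, e=sp−y≈0.118385; I≈4.079138, D=e−e_prev≈-0.154665; u=3/2·0.118385+3/4·4.079138+1·(-0.154665)≈3.082266; next y=3/5·1.881615+1/4·3.082266≈1.899536

0 -2 -6.500 0.000
1 -2 -0.719 -1.625
2 -2 -4.154 -1.155
3 -2 -2.444 -1.731
4 -2 -3.487 -1.650
5 -2 -2.979 -1.861
6 2 9.706 -1.862
7 2 -1.704 1.309
8 2 5.072 0.360
9 2 1.699 1.484
10 2 3.759 1.315
11 2 2.759 1.729
12 2 3.382 1.727
13 2 3.082 1.882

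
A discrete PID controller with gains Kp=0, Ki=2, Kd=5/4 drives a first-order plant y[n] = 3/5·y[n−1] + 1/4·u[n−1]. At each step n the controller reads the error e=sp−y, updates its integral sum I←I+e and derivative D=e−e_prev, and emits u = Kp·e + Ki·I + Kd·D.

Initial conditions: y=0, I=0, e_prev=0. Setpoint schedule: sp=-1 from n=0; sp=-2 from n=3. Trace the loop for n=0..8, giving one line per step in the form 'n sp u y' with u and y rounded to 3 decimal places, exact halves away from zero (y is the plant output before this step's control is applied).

(exact arithmetic carried between steps; '≈' marks a value shown rounded to 6 d.p. or computed from one; I and e_prev carry over from the previous line; the table rounds u and y to 3 d.p., halves away from zero)
n=0: y=0, sp=-1, e=sp−y=-1; I=-1, D=e−e_prev=-1; u=0·(-1)+2·(-1)+5/4·(-1)=-3.25; next y=3/5·0+1/4·(-3.25)=-0.8125
n=1: y=-0.8125, sp=-1, e=sp−y=-0.1875; I=-1.1875, D=e−e_prev=0.8125; u=0·(-0.1875)+2·(-1.1875)+5/4·0.8125=-1.359375; next y=3/5·(-0.8125)+1/4·(-1.359375)≈-0.827344
n=2: y≈-0.827344, sp=-1, e=sp−y≈-0.172656; I≈-1.360156, D=e−e_prev≈0.014844; u=0·(-0.172656)+2·(-1.360156)+5/4·0.014844≈-2.701758; next y=3/5·(-0.827344)+1/4·(-2.701758)≈-1.171846
n=3: y≈-1.171846, sp=-2, e=sp−y≈-0.828154; I≈-2.188311, D=e−e_prev≈-0.655498; u=0·(-0.828154)+2·(-2.188311)+5/4·(-0.655498)≈-5.195994; next y=3/5·(-1.171846)+1/4·(-5.195994)≈-2.002106
n=4: y≈-2.002106, sp=-2, e=sp−y≈0.002106; I≈-2.186205, D=e−e_prev≈0.830260; u=0·0.002106+2·(-2.186205)+5/4·0.830260≈-3.334584; next y=3/5·(-2.002106)+1/4·(-3.334584)≈-2.034910
n=5: y≈-2.034910, sp=-2, e=sp−y≈0.034910; I≈-2.151295, D=e−e_prev≈0.032804; u=0·0.034910+2·(-2.151295)+5/4·0.032804≈-4.261586; next y=3/5·(-2.034910)+1/4·(-4.261586)≈-2.286342
n=6: y≈-2.286342, sp=-2, e=sp−y≈0.286342; I≈-1.864953, D=e−e_prev≈0.251433; u=0·0.286342+2·(-1.864953)+5/4·0.251433≈-3.415615; next y=3/5·(-2.286342)+1/4·(-3.415615)≈-2.225709
n=7: y≈-2.225709, sp=-2, e=sp−y≈0.225709; I≈-1.639244, D=e−e_prev≈-0.060633; u=0·0.225709+2·(-1.639244)+5/4·(-0.060633)≈-3.354279; next y=3/5·(-2.225709)+1/4·(-3.354279)≈-2.173995
n=8: y≈-2.173995, sp=-2, e=sp−y≈0.173995; I≈-1.465249, D=e−e_prev≈-0.051714; u=0·0.173995+2·(-1.465249)+5/4·(-0.051714)≈-2.995140; next y=3/5·(-2.173995)+1/4·(-2.995140)≈-2.053182

0 -1 -3.250 0.000
1 -1 -1.359 -0.813
2 -1 -2.702 -0.827
3 -2 -5.196 -1.172
4 -2 -3.335 -2.002
5 -2 -4.262 -2.035
6 -2 -3.416 -2.286
7 -2 -3.354 -2.226
8 -2 -2.995 -2.174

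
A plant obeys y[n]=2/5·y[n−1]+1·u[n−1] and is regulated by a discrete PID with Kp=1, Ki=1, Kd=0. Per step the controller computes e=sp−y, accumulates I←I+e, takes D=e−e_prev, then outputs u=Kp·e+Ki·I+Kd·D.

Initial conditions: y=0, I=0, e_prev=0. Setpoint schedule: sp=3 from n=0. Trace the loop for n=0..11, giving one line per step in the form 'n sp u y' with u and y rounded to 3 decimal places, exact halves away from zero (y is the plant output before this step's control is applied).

(exact arithmetic carried between steps; '≈' marks a value shown rounded to 6 d.p. or computed from one; I and e_prev carry over from the previous line; the table rounds u and y to 3 d.p., halves away from zero)
n=0: y=0, sp=3, e=sp−y=3; I=3, D=e−e_prev=3; u=1·3+1·3+0·3=6; next y=2/5·0+1·6=6
n=1: y=6, sp=3, e=sp−y=-3; I=0, D=e−e_prev=-6; u=1·(-3)+1·0+0·(-6)=-3; next y=2/5·6+1·(-3)=-0.6
n=2: y=-0.6, sp=3, e=sp−y=3.6; I=3.6, D=e−e_prev=6.6; u=1·3.6+1·3.6+0·6.6=7.2; next y=2/5·(-0.6)+1·7.2=6.96
n=3: y=6.96, sp=3, e=sp−y=-3.96; I=-0.36, D=e−e_prev=-7.56; u=1·(-3.96)+1·(-0.36)+0·(-7.56)=-4.32; next y=2/5·6.96+1·(-4.32)=-1.536
n=4: y=-1.536, sp=3, e=sp−y=4.536; I=4.176, D=e−e_prev=8.496; u=1·4.536+1·4.176+0·8.496=8.712; next y=2/5·(-1.536)+1·8.712=8.0976
n=5: y=8.0976, sp=3, e=sp−y=-5.0976; I=-0.9216, D=e−e_prev=-9.6336; u=1·(-5.0976)+1·(-0.9216)+0·(-9.6336)=-6.0192; next y=2/5·8.0976+1·(-6.0192)=-2.78016
n=6: y=-2.78016, sp=3, e=sp−y=5.78016; I=4.85856, D=e−e_prev=10.87776; u=1·5.78016+1·4.85856+0·10.87776=10.63872; next y=2/5·(-2.78016)+1·10.63872=9.526656
n=7: y=9.526656, sp=3, e=sp−y=-6.526656; I=-1.668096, D=e−e_prev=-12.306816; u=1·(-6.526656)+1·(-1.668096)+0·(-12.306816)=-8.194752; next y=2/5·9.526656+1·(-8.194752)≈-4.384090
n=8: y≈-4.384090, sp=3, e=sp−y≈7.384090; I≈5.715994, D=e−e_prev≈13.910746; u=1·7.384090+1·5.715994+0·13.910746≈13.100083; next y=2/5·(-4.384090)+1·13.100083≈11.346447
n=9: y≈11.346447, sp=3, e=sp−y≈-8.346447; I≈-2.630454, D=e−e_prev≈-15.730537; u=1·(-8.346447)+1·(-2.630454)+0·(-15.730537)≈-10.976901; next y=2/5·11.346447+1·(-10.976901)≈-6.438322
n=10: y≈-6.438322, sp=3, e=sp−y≈9.438322; I≈6.807868, D=e−e_prev≈17.784770; u=1·9.438322+1·6.807868+0·17.784770≈16.246191; next y=2/5·(-6.438322)+1·16.246191≈13.670862
n=11: y≈13.670862, sp=3, e=sp−y≈-10.670862; I≈-3.862993, D=e−e_prev≈-20.109184; u=1·(-10.670862)+1·(-3.862993)+0·(-20.109184)≈-14.533855; next y=2/5·13.670862+1·(-14.533855)≈-9.065510

0 3 6.000 0.000
1 3 -3.000 6.000
2 3 7.200 -0.600
3 3 -4.320 6.960
4 3 8.712 -1.536
5 3 -6.019 8.098
6 3 10.639 -2.780
7 3 -8.195 9.527
8 3 13.100 -4.384
9 3 -10.977 11.346
10 3 16.246 -6.438
11 3 -14.534 13.671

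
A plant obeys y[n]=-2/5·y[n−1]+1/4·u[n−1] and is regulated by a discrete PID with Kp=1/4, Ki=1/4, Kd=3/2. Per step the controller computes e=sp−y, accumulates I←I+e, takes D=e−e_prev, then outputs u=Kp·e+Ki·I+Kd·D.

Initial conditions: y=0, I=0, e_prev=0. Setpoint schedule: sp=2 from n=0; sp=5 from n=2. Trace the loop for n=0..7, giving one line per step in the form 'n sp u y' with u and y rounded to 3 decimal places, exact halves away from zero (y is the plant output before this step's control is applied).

(exact arithmetic carried between steps; '≈' marks a value shown rounded to 6 d.p. or computed from one; I and e_prev carry over from the previous line; the table rounds u and y to 3 d.p., halves away from zero)
n=0: y=0, sp=2, e=sp−y=2; I=2, D=e−e_prev=2; u=1/4·2+1/4·2+3/2·2=4; next y=-2/5·0+1/4·4=1
n=1: y=1, sp=2, e=sp−y=1; I=3, D=e−e_prev=-1; u=1/4·1+1/4·3+3/2·(-1)=-0.5; next y=-2/5·1+1/4·(-0.5)=-0.525
n=2: y=-0.525, sp=5, e=sp−y=5.525; I=8.525, D=e−e_prev=4.525; u=1/4·5.525+1/4·8.525+3/2·4.525=10.3; next y=-2/5·(-0.525)+1/4·10.3=2.785
n=3: y=2.785, sp=5, e=sp−y=2.215; I=10.74, D=e−e_prev=-3.31; u=1/4·2.215+1/4·10.74+3/2·(-3.31)=-1.72625; next y=-2/5·2.785+1/4·(-1.72625)≈-1.545563
n=4: y≈-1.545563, sp=5, e=sp−y≈6.545563; I≈17.285563, D=e−e_prev≈4.330563; u=1/4·6.545563+1/4·17.285563+3/2·4.330563≈12.453625; next y=-2/5·(-1.545563)+1/4·12.453625≈3.731631
n=5: y≈3.731631, sp=5, e=sp−y≈1.268369; I≈18.553931, D=e−e_prev≈-5.277194; u=1/4·1.268369+1/4·18.553931+3/2·(-5.277194)≈-2.960216; next y=-2/5·3.731631+1/4·(-2.960216)≈-2.232706
n=6: y≈-2.232706, sp=5, e=sp−y≈7.232706; I≈25.786638, D=e−e_prev≈5.964338; u=1/4·7.232706+1/4·25.786638+3/2·5.964338≈17.201343; next y=-2/5·(-2.232706)+1/4·17.201343≈5.193418
n=7: y≈5.193418, sp=5, e=sp−y≈-0.193418; I≈25.593219, D=e−e_prev≈-7.426125; u=1/4·(-0.193418)+1/4·25.593219+3/2·(-7.426125)≈-4.789237; next y=-2/5·5.193418+1/4·(-4.789237)≈-3.274676

0 2 4.000 0.000
1 2 -0.500 1.000
2 5 10.300 -0.525
3 5 -1.726 2.785
4 5 12.454 -1.546
5 5 -2.960 3.732
6 5 17.201 -2.233
7 5 -4.789 5.193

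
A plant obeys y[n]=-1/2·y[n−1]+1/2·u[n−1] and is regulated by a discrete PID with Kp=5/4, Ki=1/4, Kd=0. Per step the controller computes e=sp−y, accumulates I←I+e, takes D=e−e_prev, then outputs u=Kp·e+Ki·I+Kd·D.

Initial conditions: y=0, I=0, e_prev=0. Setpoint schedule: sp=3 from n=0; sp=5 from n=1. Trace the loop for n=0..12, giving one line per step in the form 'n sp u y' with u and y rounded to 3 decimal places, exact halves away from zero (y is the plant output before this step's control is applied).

(exact arithmetic carried between steps; '≈' marks a value shown rounded to 6 d.p. or computed from one; I and e_prev carry over from the previous line; the table rounds u and y to 3 d.p., halves away from zero)
n=0: y=0, sp=3, e=sp−y=3; I=3, D=e−e_prev=3; u=5/4·3+1/4·3+0·3=4.5; next y=-1/2·0+1/2·4.5=2.25
n=1: y=2.25, sp=5, e=sp−y=2.75; I=5.75, D=e−e_prev=-0.25; u=5/4·2.75+1/4·5.75+0·(-0.25)=4.875; next y=-1/2·2.25+1/2·4.875=1.3125
n=2: y=1.3125, sp=5, e=sp−y=3.6875; I=9.4375, D=e−e_prev=0.9375; u=5/4·3.6875+1/4·9.4375+0·0.9375=6.96875; next y=-1/2·1.3125+1/2·6.96875=2.828125
n=3: y=2.828125, sp=5, e=sp−y=2.171875; I=11.609375, D=e−e_prev=-1.515625; u=5/4·2.171875+1/4·11.609375+0·(-1.515625)≈5.617188; next y=-1/2·2.828125+1/2·5.617188≈1.394531
n=4: y≈1.394531, sp=5, e=sp−y≈3.605469; I≈15.214844, D=e−e_prev≈1.433594; u=5/4·3.605469+1/4·15.214844+0·1.433594≈8.310547; next y=-1/2·1.394531+1/2·8.310547≈3.458008
n=5: y≈3.458008, sp=5, e=sp−y≈1.541992; I≈16.756836, D=e−e_prev≈-2.063477; u=5/4·1.541992+1/4·16.756836+0·(-2.063477)≈6.116699; next y=-1/2·3.458008+1/2·6.116699≈1.329346
n=6: y≈1.329346, sp=5, e=sp−y≈3.670654; I≈20.427490, D=e−e_prev≈2.128662; u=5/4·3.670654+1/4·20.427490+0·2.128662≈9.695190; next y=-1/2·1.329346+1/2·9.695190≈4.182922
n=7: y≈4.182922, sp=5, e=sp−y≈0.817078; I≈21.244568, D=e−e_prev≈-2.853577; u=5/4·0.817078+1/4·21.244568+0·(-2.853577)≈6.332489; next y=-1/2·4.182922+1/2·6.332489≈1.074783
n=8: y≈1.074783, sp=5, e=sp−y≈3.925217; I≈25.169785, D=e−e_prev≈3.108139; u=5/4·3.925217+1/4·25.169785+0·3.108139≈11.198967; next y=-1/2·1.074783+1/2·11.198967≈5.062092
n=9: y≈5.062092, sp=5, e=sp−y≈-0.062092; I≈25.107693, D=e−e_prev≈-3.987309; u=5/4·(-0.062092)+1/4·25.107693+0·(-3.987309)≈6.199308; next y=-1/2·5.062092+1/2·6.199308≈0.568608
n=10: y≈0.568608, sp=5, e=sp−y≈4.431392; I≈29.539084, D=e−e_prev≈4.493484; u=5/4·4.431392+1/4·29.539084+0·4.493484≈12.924011; next y=-1/2·0.568608+1/2·12.924011≈6.177701
n=11: y≈6.177701, sp=5, e=sp−y≈-1.177701; I≈28.361383, D=e−e_prev≈-5.609093; u=5/4·(-1.177701)+1/4·28.361383+0·(-5.609093)≈5.618219; next y=-1/2·6.177701+1/2·5.618219≈-0.279741
n=12: y≈-0.279741, sp=5, e=sp−y≈5.279741; I≈33.641124, D=e−e_prev≈6.457442; u=5/4·5.279741+1/4·33.641124+0·6.457442≈15.009957; next y=-1/2·(-0.279741)+1/2·15.009957≈7.644849

0 3 4.500 0.000
1 5 4.875 2.250
2 5 6.969 1.313
3 5 5.617 2.828
4 5 8.311 1.395
5 5 6.117 3.458
6 5 9.695 1.329
7 5 6.332 4.183
8 5 11.199 1.075
9 5 6.199 5.062
10 5 12.924 0.569
11 5 5.618 6.178
12 5 15.010 -0.280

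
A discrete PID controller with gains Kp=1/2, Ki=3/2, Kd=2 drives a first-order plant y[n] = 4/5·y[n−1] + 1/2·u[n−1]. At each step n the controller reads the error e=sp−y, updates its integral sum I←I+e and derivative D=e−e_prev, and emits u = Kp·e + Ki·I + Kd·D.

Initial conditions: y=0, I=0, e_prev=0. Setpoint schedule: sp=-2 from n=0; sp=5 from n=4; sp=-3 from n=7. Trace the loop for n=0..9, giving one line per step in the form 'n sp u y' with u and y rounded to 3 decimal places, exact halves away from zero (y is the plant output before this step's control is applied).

0 -2 -8.000 0.000
1 -2 9.000 -4.000
2 -2 -17.200 1.300
3 -2 23.890 -7.560
4 5 -11.318 5.897
5 5 27.604 -0.941
6 5 -33.122 13.049
7 -3 27.468 -6.122
8 -3 -50.025 8.837
9 -3 69.256 -17.943

(exact arithmetic carried between steps; '≈' marks a value shown rounded to 6 d.p. or computed from one; I and e_prev carry over from the previous line; the table rounds u and y to 3 d.p., halves away from zero)
n=0: y=0, sp=-2, e=sp−y=-2; I=-2, D=e−e_prev=-2; u=1/2·(-2)+3/2·(-2)+2·(-2)=-8; next y=4/5·0+1/2·(-8)=-4
n=1: y=-4, sp=-2, e=sp−y=2; I=0, D=e−e_prev=4; u=1/2·2+3/2·0+2·4=9; next y=4/5·(-4)+1/2·9=1.3
n=2: y=1.3, sp=-2, e=sp−y=-3.3; I=-3.3, D=e−e_prev=-5.3; u=1/2·(-3.3)+3/2·(-3.3)+2·(-5.3)=-17.2; next y=4/5·1.3+1/2·(-17.2)=-7.56
n=3: y=-7.56, sp=-2, e=sp−y=5.56; I=2.26, D=e−e_prev=8.86; u=1/2·5.56+3/2·2.26+2·8.86=23.89; next y=4/5·(-7.56)+1/2·23.89=5.897
n=4: y=5.897, sp=5, e=sp−y=-0.897; I=1.363, D=e−e_prev=-6.457; u=1/2·(-0.897)+3/2·1.363+2·(-6.457)=-11.318; next y=4/5·5.897+1/2·(-11.318)=-0.9414
n=5: y=-0.9414, sp=5, e=sp−y=5.9414; I=7.3044, D=e−e_prev=6.8384; u=1/2·5.9414+3/2·7.3044+2·6.8384=27.6041; next y=4/5·(-0.9414)+1/2·27.6041=13.04893
n=6: y=13.04893, sp=5, e=sp−y=-8.04893; I=-0.74453, D=e−e_prev=-13.99033; u=1/2·(-8.04893)+3/2·(-0.74453)+2·(-13.99033)=-33.12192; next y=4/5·13.04893+1/2·(-33.12192)=-6.121816
n=7: y=-6.121816, sp=-3, e=sp−y=3.121816; I=2.377286, D=e−e_prev=11.170746; u=1/2·3.121816+3/2·2.377286+2·11.170746=27.468329; next y=4/5·(-6.121816)+1/2·27.468329≈8.836712
n=8: y≈8.836712, sp=-3, e=sp−y≈-11.836712; I≈-9.459426, D=e−e_prev≈-14.958528; u=1/2·(-11.836712)+3/2·(-9.459426)+2·(-14.958528)≈-50.024550; next y=4/5·8.836712+1/2·(-50.024550)≈-17.942906
n=9: y≈-17.942906, sp=-3, e=sp−y≈14.942906; I≈5.483480, D=e−e_prev≈26.779617; u=1/2·14.942906+3/2·5.483480+2·26.779617≈69.255907; next y=4/5·(-17.942906)+1/2·69.255907≈20.273629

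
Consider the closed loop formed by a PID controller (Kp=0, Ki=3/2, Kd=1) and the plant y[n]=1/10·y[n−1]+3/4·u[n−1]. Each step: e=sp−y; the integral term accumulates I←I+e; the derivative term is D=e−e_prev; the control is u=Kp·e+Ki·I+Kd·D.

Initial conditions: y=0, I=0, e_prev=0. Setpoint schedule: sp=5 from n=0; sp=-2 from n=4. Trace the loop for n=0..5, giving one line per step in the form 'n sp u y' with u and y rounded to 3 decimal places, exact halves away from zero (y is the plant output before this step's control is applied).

0 5 12.500 0.000
1 5 -8.438 9.375
2 5 31.289 -5.391
3 5 -38.687 22.928
4 -2 69.365 -26.722
5 -2 -126.386 49.351

(exact arithmetic carried between steps; '≈' marks a value shown rounded to 6 d.p. or computed from one; I and e_prev carry over from the previous line; the table rounds u and y to 3 d.p., halves away from zero)
n=0: y=0, sp=5, e=sp−y=5; I=5, D=e−e_prev=5; u=0·5+3/2·5+1·5=12.5; next y=1/10·0+3/4·12.5=9.375
n=1: y=9.375, sp=5, e=sp−y=-4.375; I=0.625, D=e−e_prev=-9.375; u=0·(-4.375)+3/2·0.625+1·(-9.375)=-8.4375; next y=1/10·9.375+3/4·(-8.4375)=-5.390625
n=2: y=-5.390625, sp=5, e=sp−y=10.390625; I=11.015625, D=e−e_prev=14.765625; u=0·10.390625+3/2·11.015625+1·14.765625≈31.289063; next y=1/10·(-5.390625)+3/4·31.289063≈22.927734
n=3: y≈22.927734, sp=5, e=sp−y≈-17.927734; I≈-6.912109, D=e−e_prev≈-28.318359; u=0·(-17.927734)+3/2·(-6.912109)+1·(-28.318359)≈-38.686523; next y=1/10·22.927734+3/4·(-38.686523)≈-26.722119
n=4: y≈-26.722119, sp=-2, e=sp−y≈24.722119; I≈17.810010, D=e−e_prev≈42.649854; u=0·24.722119+3/2·17.810010+1·42.649854≈69.364868; next y=1/10·(-26.722119)+3/4·69.364868≈49.351439
n=5: y≈49.351439, sp=-2, e=sp−y≈-51.351439; I≈-33.541429, D=e−e_prev≈-76.073558; u=0·(-51.351439)+3/2·(-33.541429)+1·(-76.073558)≈-126.385703; next y=1/10·49.351439+3/4·(-126.385703)≈-89.854133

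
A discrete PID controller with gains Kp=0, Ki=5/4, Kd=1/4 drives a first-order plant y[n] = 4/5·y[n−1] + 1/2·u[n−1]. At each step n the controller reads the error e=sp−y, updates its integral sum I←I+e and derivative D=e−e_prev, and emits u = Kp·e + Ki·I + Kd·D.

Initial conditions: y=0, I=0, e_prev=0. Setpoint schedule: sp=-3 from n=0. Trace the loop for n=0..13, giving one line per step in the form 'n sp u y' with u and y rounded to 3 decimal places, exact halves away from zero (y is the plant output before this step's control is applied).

(exact arithmetic carried between steps; '≈' marks a value shown rounded to 6 d.p. or computed from one; I and e_prev carry over from the previous line; the table rounds u and y to 3 d.p., halves away from zero)
n=0: y=0, sp=-3, e=sp−y=-3; I=-3, D=e−e_prev=-3; u=0·(-3)+5/4·(-3)+1/4·(-3)=-4.5; next y=4/5·0+1/2·(-4.5)=-2.25
n=1: y=-2.25, sp=-3, e=sp−y=-0.75; I=-3.75, D=e−e_prev=2.25; u=0·(-0.75)+5/4·(-3.75)+1/4·2.25=-4.125; next y=4/5·(-2.25)+1/2·(-4.125)=-3.8625
n=2: y=-3.8625, sp=-3, e=sp−y=0.8625; I=-2.8875, D=e−e_prev=1.6125; u=0·0.8625+5/4·(-2.8875)+1/4·1.6125=-3.20625; next y=4/5·(-3.8625)+1/2·(-3.20625)=-4.693125
n=3: y=-4.693125, sp=-3, e=sp−y=1.693125; I=-1.194375, D=e−e_prev=0.830625; u=0·1.693125+5/4·(-1.194375)+1/4·0.830625≈-1.285313; next y=4/5·(-4.693125)+1/2·(-1.285313)≈-4.397156
n=4: y≈-4.397156, sp=-3, e=sp−y≈1.397156; I≈0.202781, D=e−e_prev≈-0.295969; u=0·1.397156+5/4·0.202781+1/4·(-0.295969)≈0.179484; next y=4/5·(-4.397156)+1/2·0.179484≈-3.427983
n=5: y≈-3.427983, sp=-3, e=sp−y≈0.427983; I≈0.630764, D=e−e_prev≈-0.969173; u=0·0.427983+5/4·0.630764+1/4·(-0.969173)≈0.546162; next y=4/5·(-3.427983)+1/2·0.546162≈-2.469305
n=6: y≈-2.469305, sp=-3, e=sp−y≈-0.530695; I≈0.100069, D=e−e_prev≈-0.958677; u=0·(-0.530695)+5/4·0.100069+1/4·(-0.958677)≈-0.114583; next y=4/5·(-2.469305)+1/2·(-0.114583)≈-2.032736
n=7: y≈-2.032736, sp=-3, e=sp−y≈-0.967264; I≈-0.867195, D=e−e_prev≈-0.436570; u=0·(-0.967264)+5/4·(-0.867195)+1/4·(-0.436570)≈-1.193136; next y=4/5·(-2.032736)+1/2·(-1.193136)≈-2.222757
n=8: y≈-2.222757, sp=-3, e=sp−y≈-0.777243; I≈-1.644438, D=e−e_prev≈0.190021; u=0·(-0.777243)+5/4·(-1.644438)+1/4·0.190021≈-2.008043; next y=4/5·(-2.222757)+1/2·(-2.008043)≈-2.782227
n=9: y≈-2.782227, sp=-3, e=sp−y≈-0.217773; I≈-1.862212, D=e−e_prev≈0.559470; u=0·(-0.217773)+5/4·(-1.862212)+1/4·0.559470≈-2.187897; next y=4/5·(-2.782227)+1/2·(-2.187897)≈-3.319730
n=10: y≈-3.319730, sp=-3, e=sp−y≈0.319730; I≈-1.542482, D=e−e_prev≈0.537503; u=0·0.319730+5/4·(-1.542482)+1/4·0.537503≈-1.793727; next y=4/5·(-3.319730)+1/2·(-1.793727)≈-3.552647
n=11: y≈-3.552647, sp=-3, e=sp−y≈0.552647; I≈-0.989835, D=e−e_prev≈0.232917; u=0·0.552647+5/4·(-0.989835)+1/4·0.232917≈-1.179064; next y=4/5·(-3.552647)+1/2·(-1.179064)≈-3.431650
n=12: y≈-3.431650, sp=-3, e=sp−y≈0.431650; I≈-0.558185, D=e−e_prev≈-0.120997; u=0·0.431650+5/4·(-0.558185)+1/4·(-0.120997)≈-0.727980; next y=4/5·(-3.431650)+1/2·(-0.727980)≈-3.109310
n=13: y≈-3.109310, sp=-3, e=sp−y≈0.109310; I≈-0.448875, D=e−e_prev≈-0.322340; u=0·0.109310+5/4·(-0.448875)+1/4·(-0.322340)≈-0.641678; next y=4/5·(-3.109310)+1/2·(-0.641678)≈-2.808287

0 -3 -4.500 0.000
1 -3 -4.125 -2.250
2 -3 -3.206 -3.863
3 -3 -1.285 -4.693
4 -3 0.179 -4.397
5 -3 0.546 -3.428
6 -3 -0.115 -2.469
7 -3 -1.193 -2.033
8 -3 -2.008 -2.223
9 -3 -2.188 -2.782
10 -3 -1.794 -3.320
11 -3 -1.179 -3.553
12 -3 -0.728 -3.432
13 -3 -0.642 -3.109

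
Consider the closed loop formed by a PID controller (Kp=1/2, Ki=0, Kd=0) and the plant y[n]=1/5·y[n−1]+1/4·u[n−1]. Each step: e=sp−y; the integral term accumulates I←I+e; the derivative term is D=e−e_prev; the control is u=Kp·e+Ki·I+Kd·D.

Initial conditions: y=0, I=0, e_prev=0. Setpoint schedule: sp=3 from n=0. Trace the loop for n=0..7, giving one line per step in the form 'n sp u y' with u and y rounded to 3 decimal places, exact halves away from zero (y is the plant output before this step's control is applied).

(exact arithmetic carried between steps; '≈' marks a value shown rounded to 6 d.p. or computed from one; I and e_prev carry over from the previous line; the table rounds u and y to 3 d.p., halves away from zero)
n=0: y=0, sp=3, e=sp−y=3; I=3, D=e−e_prev=3; u=1/2·3+0·3+0·3=1.5; next y=1/5·0+1/4·1.5=0.375
n=1: y=0.375, sp=3, e=sp−y=2.625; I=5.625, D=e−e_prev=-0.375; u=1/2·2.625+0·5.625+0·(-0.375)=1.3125; next y=1/5·0.375+1/4·1.3125=0.403125
n=2: y=0.403125, sp=3, e=sp−y=2.596875; I=8.221875, D=e−e_prev=-0.028125; u=1/2·2.596875+0·8.221875+0·(-0.028125)≈1.298438; next y=1/5·0.403125+1/4·1.298438≈0.405234
n=3: y≈0.405234, sp=3, e=sp−y≈2.594766; I≈10.816641, D=e−e_prev≈-0.002109; u=1/2·2.594766+0·10.816641+0·(-0.002109)≈1.297383; next y=1/5·0.405234+1/4·1.297383≈0.405393
n=4: y≈0.405393, sp=3, e=sp−y≈2.594607; I≈13.411248, D=e−e_prev≈-0.000158; u=1/2·2.594607+0·13.411248+0·(-0.000158)≈1.297304; next y=1/5·0.405393+1/4·1.297304≈0.405404
n=5: y≈0.405404, sp=3, e=sp−y≈2.594596; I≈16.005844, D=e−e_prev≈-0.000012; u=1/2·2.594596+0·16.005844+0·(-0.000012)≈1.297298; next y=1/5·0.405404+1/4·1.297298≈0.405405
n=6: y≈0.405405, sp=3, e=sp−y≈2.594595; I≈18.600438, D=e−e_prev≈-0.000001; u=1/2·2.594595+0·18.600438+0·(-0.000001)≈1.297297; next y=1/5·0.405405+1/4·1.297297≈0.405405
n=7: y≈0.405405, sp=3, e=sp−y≈2.594595; I≈21.195033, D=e−e_prev≈0.000000; u=1/2·2.594595+0·21.195033+0·0.000000≈1.297297; next y=1/5·0.405405+1/4·1.297297≈0.405405

0 3 1.500 0.000
1 3 1.313 0.375
2 3 1.298 0.403
3 3 1.297 0.405
4 3 1.297 0.405
5 3 1.297 0.405
6 3 1.297 0.405
7 3 1.297 0.405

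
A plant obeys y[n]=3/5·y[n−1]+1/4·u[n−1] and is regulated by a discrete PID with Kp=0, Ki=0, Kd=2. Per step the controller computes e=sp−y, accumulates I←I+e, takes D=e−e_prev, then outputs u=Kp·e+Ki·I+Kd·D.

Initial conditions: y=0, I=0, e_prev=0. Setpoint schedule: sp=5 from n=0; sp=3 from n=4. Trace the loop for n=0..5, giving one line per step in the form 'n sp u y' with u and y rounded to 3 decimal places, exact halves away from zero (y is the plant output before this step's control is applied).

(exact arithmetic carried between steps; '≈' marks a value shown rounded to 6 d.p. or computed from one; I and e_prev carry over from the previous line; the table rounds u and y to 3 d.p., halves away from zero)
n=0: y=0, sp=5, e=sp−y=5; I=5, D=e−e_prev=5; u=0·5+0·5+2·5=10; next y=3/5·0+1/4·10=2.5
n=1: y=2.5, sp=5, e=sp−y=2.5; I=7.5, D=e−e_prev=-2.5; u=0·2.5+0·7.5+2·(-2.5)=-5; next y=3/5·2.5+1/4·(-5)=0.25
n=2: y=0.25, sp=5, e=sp−y=4.75; I=12.25, D=e−e_prev=2.25; u=0·4.75+0·12.25+2·2.25=4.5; next y=3/5·0.25+1/4·4.5=1.275
n=3: y=1.275, sp=5, e=sp−y=3.725; I=15.975, D=e−e_prev=-1.025; u=0·3.725+0·15.975+2·(-1.025)=-2.05; next y=3/5·1.275+1/4·(-2.05)=0.2525
n=4: y=0.2525, sp=3, e=sp−y=2.7475; I=18.7225, D=e−e_prev=-0.9775; u=0·2.7475+0·18.7225+2·(-0.9775)=-1.955; next y=3/5·0.2525+1/4·(-1.955)=-0.33725
n=5: y=-0.33725, sp=3, e=sp−y=3.33725; I=22.05975, D=e−e_prev=0.58975; u=0·3.33725+0·22.05975+2·0.58975=1.1795; next y=3/5·(-0.33725)+1/4·1.1795=0.092525

0 5 10.000 0.000
1 5 -5.000 2.500
2 5 4.500 0.250
3 5 -2.050 1.275
4 3 -1.955 0.253
5 3 1.180 -0.337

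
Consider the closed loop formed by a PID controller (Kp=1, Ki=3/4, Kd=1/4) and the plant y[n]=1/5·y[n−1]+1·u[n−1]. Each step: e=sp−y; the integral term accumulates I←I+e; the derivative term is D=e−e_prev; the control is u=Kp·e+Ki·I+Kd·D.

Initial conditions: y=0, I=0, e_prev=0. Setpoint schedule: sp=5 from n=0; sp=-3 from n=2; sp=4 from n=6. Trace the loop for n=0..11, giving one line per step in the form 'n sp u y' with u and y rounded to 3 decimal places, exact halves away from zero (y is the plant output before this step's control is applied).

0 5 10.000 0.000
1 5 -7.500 10.000
2 -3 6.250 -5.500
3 -3 -15.050 5.150
4 -3 19.840 -14.020
5 -3 -38.800 17.036
6 4 72.794 -35.392
7 4 -114.735 65.716
8 4 198.870 -101.592
9 4 -324.049 178.552
10 4 548.854 -288.339
11 4 -907.665 491.186

(exact arithmetic carried between steps; '≈' marks a value shown rounded to 6 d.p. or computed from one; I and e_prev carry over from the previous line; the table rounds u and y to 3 d.p., halves away from zero)
n=0: y=0, sp=5, e=sp−y=5; I=5, D=e−e_prev=5; u=1·5+3/4·5+1/4·5=10; next y=1/5·0+1·10=10
n=1: y=10, sp=5, e=sp−y=-5; I=0, D=e−e_prev=-10; u=1·(-5)+3/4·0+1/4·(-10)=-7.5; next y=1/5·10+1·(-7.5)=-5.5
n=2: y=-5.5, sp=-3, e=sp−y=2.5; I=2.5, D=e−e_prev=7.5; u=1·2.5+3/4·2.5+1/4·7.5=6.25; next y=1/5·(-5.5)+1·6.25=5.15
n=3: y=5.15, sp=-3, e=sp−y=-8.15; I=-5.65, D=e−e_prev=-10.65; u=1·(-8.15)+3/4·(-5.65)+1/4·(-10.65)=-15.05; next y=1/5·5.15+1·(-15.05)=-14.02
n=4: y=-14.02, sp=-3, e=sp−y=11.02; I=5.37, D=e−e_prev=19.17; u=1·11.02+3/4·5.37+1/4·19.17=19.84; next y=1/5·(-14.02)+1·19.84=17.036
n=5: y=17.036, sp=-3, e=sp−y=-20.036; I=-14.666, D=e−e_prev=-31.056; u=1·(-20.036)+3/4·(-14.666)+1/4·(-31.056)=-38.7995; next y=1/5·17.036+1·(-38.7995)=-35.3923
n=6: y=-35.3923, sp=4, e=sp−y=39.3923; I=24.7263, D=e−e_prev=59.4283; u=1·39.3923+3/4·24.7263+1/4·59.4283=72.7941; next y=1/5·(-35.3923)+1·72.7941=65.71564
n=7: y=65.71564, sp=4, e=sp−y=-61.71564; I=-36.98934, D=e−e_prev=-101.10794; u=1·(-61.71564)+3/4·(-36.98934)+1/4·(-101.10794)=-114.73463; next y=1/5·65.71564+1·(-114.73463)=-101.591502
n=8: y=-101.591502, sp=4, e=sp−y=105.591502; I=68.602162, D=e−e_prev=167.307142; u=1·105.591502+3/4·68.602162+1/4·167.307142=198.869909; next y=1/5·(-101.591502)+1·198.869909≈178.551609
n=9: y≈178.551609, sp=4, e=sp−y≈-174.551609; I≈-105.949447, D=e−e_prev≈-280.143111; u=1·(-174.551609)+3/4·(-105.949447)+1/4·(-280.143111)≈-324.049471; next y=1/5·178.551609+1·(-324.049471)≈-288.339149
n=10: y≈-288.339149, sp=4, e=sp−y≈292.339149; I≈186.389703, D=e−e_prev≈466.890758; u=1·292.339149+3/4·186.389703+1/4·466.890758≈548.854116; next y=1/5·(-288.339149)+1·548.854116≈491.186286
n=11: y≈491.186286, sp=4, e=sp−y≈-487.186286; I≈-300.796583, D=e−e_prev≈-779.525436; u=1·(-487.186286)+3/4·(-300.796583)+1/4·(-779.525436)≈-907.665083; next y=1/5·491.186286+1·(-907.665083)≈-809.427825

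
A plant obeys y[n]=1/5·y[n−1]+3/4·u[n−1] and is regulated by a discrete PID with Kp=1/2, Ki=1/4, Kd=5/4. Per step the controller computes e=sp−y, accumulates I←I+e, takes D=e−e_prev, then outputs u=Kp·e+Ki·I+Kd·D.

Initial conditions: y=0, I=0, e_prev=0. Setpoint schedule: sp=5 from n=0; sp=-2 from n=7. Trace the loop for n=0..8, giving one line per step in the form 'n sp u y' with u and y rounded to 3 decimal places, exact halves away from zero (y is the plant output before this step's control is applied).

0 5 10.000 0.000
1 5 -10.000 7.500
2 5 25.750 -6.000
3 5 -36.600 18.113
4 5 74.143 -23.828
5 5 -120.413 50.841
6 5 223.429 -80.142
7 -2 -396.385 151.543
8 -2 700.632 -266.980

(exact arithmetic carried between steps; '≈' marks a value shown rounded to 6 d.p. or computed from one; I and e_prev carry over from the previous line; the table rounds u and y to 3 d.p., halves away from zero)
n=0: y=0, sp=5, e=sp−y=5; I=5, D=e−e_prev=5; u=1/2·5+1/4·5+5/4·5=10; next y=1/5·0+3/4·10=7.5
n=1: y=7.5, sp=5, e=sp−y=-2.5; I=2.5, D=e−e_prev=-7.5; u=1/2·(-2.5)+1/4·2.5+5/4·(-7.5)=-10; next y=1/5·7.5+3/4·(-10)=-6
n=2: y=-6, sp=5, e=sp−y=11; I=13.5, D=e−e_prev=13.5; u=1/2·11+1/4·13.5+5/4·13.5=25.75; next y=1/5·(-6)+3/4·25.75=18.1125
n=3: y=18.1125, sp=5, e=sp−y=-13.1125; I=0.3875, D=e−e_prev=-24.1125; u=1/2·(-13.1125)+1/4·0.3875+5/4·(-24.1125)=-36.6; next y=1/5·18.1125+3/4·(-36.6)=-23.8275
n=4: y=-23.8275, sp=5, e=sp−y=28.8275; I=29.215, D=e−e_prev=41.94; u=1/2·28.8275+1/4·29.215+5/4·41.94=74.1425; next y=1/5·(-23.8275)+3/4·74.1425=50.841375
n=5: y=50.841375, sp=5, e=sp−y=-45.841375; I=-16.626375, D=e−e_prev=-74.668875; u=1/2·(-45.841375)+1/4·(-16.626375)+5/4·(-74.668875)=-120.413375; next y=1/5·50.841375+3/4·(-120.413375)≈-80.141756
n=6: y≈-80.141756, sp=5, e=sp−y≈85.141756; I≈68.515381, D=e−e_prev≈130.983131; u=1/2·85.141756+1/4·68.515381+5/4·130.983131≈223.428638; next y=1/5·(-80.141756)+3/4·223.428638≈151.543127
n=7: y≈151.543127, sp=-2, e=sp−y≈-153.543127; I≈-85.027746, D=e−e_prev≈-238.684883; u=1/2·(-153.543127)+1/4·(-85.027746)+5/4·(-238.684883)≈-396.384604; next y=1/5·151.543127+3/4·(-396.384604)≈-266.979827
n=8: y≈-266.979827, sp=-2, e=sp−y≈264.979827; I≈179.952082, D=e−e_prev≈418.522954; u=1/2·264.979827+1/4·179.952082+5/4·418.522954≈700.631627; next y=1/5·(-266.979827)+3/4·700.631627≈472.077755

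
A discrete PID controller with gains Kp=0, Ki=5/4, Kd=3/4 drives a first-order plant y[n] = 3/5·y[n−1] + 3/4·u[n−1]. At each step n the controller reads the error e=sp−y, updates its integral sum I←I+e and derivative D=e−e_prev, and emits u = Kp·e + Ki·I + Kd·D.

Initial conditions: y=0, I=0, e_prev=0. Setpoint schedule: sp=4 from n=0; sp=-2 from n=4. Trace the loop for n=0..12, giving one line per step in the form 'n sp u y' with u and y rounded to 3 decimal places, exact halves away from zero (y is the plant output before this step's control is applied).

(exact arithmetic carried between steps; '≈' marks a value shown rounded to 6 d.p. or computed from one; I and e_prev carry over from the previous line; the table rounds u and y to 3 d.p., halves away from zero)
n=0: y=0, sp=4, e=sp−y=4; I=4, D=e−e_prev=4; u=0·4+5/4·4+3/4·4=8; next y=3/5·0+3/4·8=6
n=1: y=6, sp=4, e=sp−y=-2; I=2, D=e−e_prev=-6; u=0·(-2)+5/4·2+3/4·(-6)=-2; next y=3/5·6+3/4·(-2)=2.1
n=2: y=2.1, sp=4, e=sp−y=1.9; I=3.9, D=e−e_prev=3.9; u=0·1.9+5/4·3.9+3/4·3.9=7.8; next y=3/5·2.1+3/4·7.8=7.11
n=3: y=7.11, sp=4, e=sp−y=-3.11; I=0.79, D=e−e_prev=-5.01; u=0·(-3.11)+5/4·0.79+3/4·(-5.01)=-2.77; next y=3/5·7.11+3/4·(-2.77)=2.1885
n=4: y=2.1885, sp=-2, e=sp−y=-4.1885; I=-3.3985, D=e−e_prev=-1.0785; u=0·(-4.1885)+5/4·(-3.3985)+3/4·(-1.0785)=-5.057; next y=3/5·2.1885+3/4·(-5.057)=-2.47965
n=5: y=-2.47965, sp=-2, e=sp−y=0.47965; I=-2.91885, D=e−e_prev=4.66815; u=0·0.47965+5/4·(-2.91885)+3/4·4.66815=-0.14745; next y=3/5·(-2.47965)+3/4·(-0.14745)≈-1.598378
n=6: y≈-1.598378, sp=-2, e=sp−y≈-0.401623; I≈-3.320473, D=e−e_prev≈-0.881273; u=0·(-0.401623)+5/4·(-3.320473)+3/4·(-0.881273)≈-4.811545; next y=3/5·(-1.598378)+3/4·(-4.811545)≈-4.567685
n=7: y≈-4.567685, sp=-2, e=sp−y≈2.567685; I≈-0.752787, D=e−e_prev≈2.969308; u=0·2.567685+5/4·(-0.752787)+3/4·2.969308≈1.285997; next y=3/5·(-4.567685)+3/4·1.285997≈-1.776114
n=8: y≈-1.776114, sp=-2, e=sp−y≈-0.223886; I≈-0.976674, D=e−e_prev≈-2.791572; u=0·(-0.223886)+5/4·(-0.976674)+3/4·(-2.791572)≈-3.314521; next y=3/5·(-1.776114)+3/4·(-3.314521)≈-3.551559
n=9: y≈-3.551559, sp=-2, e=sp−y≈1.551559; I≈0.574885, D=e−e_prev≈1.775445; u=0·1.551559+5/4·0.574885+3/4·1.775445≈2.050190; next y=3/5·(-3.551559)+3/4·2.050190≈-0.593293
n=10: y≈-0.593293, sp=-2, e=sp−y≈-1.406707; I≈-0.831822, D=e−e_prev≈-2.958266; u=0·(-1.406707)+5/4·(-0.831822)+3/4·(-2.958266)≈-3.258478; next y=3/5·(-0.593293)+3/4·(-3.258478)≈-2.799834
n=11: y≈-2.799834, sp=-2, e=sp−y≈0.799834; I≈-0.031989, D=e−e_prev≈2.206541; u=0·0.799834+5/4·(-0.031989)+3/4·2.206541≈1.614920; next y=3/5·(-2.799834)+3/4·1.614920≈-0.468710
n=12: y≈-0.468710, sp=-2, e=sp−y≈-1.531290; I≈-1.563278, D=e−e_prev≈-2.331124; u=0·(-1.531290)+5/4·(-1.563278)+3/4·(-2.331124)≈-3.702441; next y=3/5·(-0.468710)+3/4·(-3.702441)≈-3.058057

0 4 8.000 0.000
1 4 -2.000 6.000
2 4 7.800 2.100
3 4 -2.770 7.110
4 -2 -5.057 2.189
5 -2 -0.147 -2.480
6 -2 -4.812 -1.598
7 -2 1.286 -4.568
8 -2 -3.315 -1.776
9 -2 2.050 -3.552
10 -2 -3.258 -0.593
11 -2 1.615 -2.800
12 -2 -3.702 -0.469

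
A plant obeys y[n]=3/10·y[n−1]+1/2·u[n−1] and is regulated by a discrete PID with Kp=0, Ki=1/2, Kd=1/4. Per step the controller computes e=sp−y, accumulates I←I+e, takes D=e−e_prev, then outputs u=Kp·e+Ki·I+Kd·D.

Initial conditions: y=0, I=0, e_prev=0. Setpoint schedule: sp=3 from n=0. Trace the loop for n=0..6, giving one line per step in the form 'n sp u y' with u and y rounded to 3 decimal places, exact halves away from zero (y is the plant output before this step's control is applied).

(exact arithmetic carried between steps; '≈' marks a value shown rounded to 6 d.p. or computed from one; I and e_prev carry over from the previous line; the table rounds u and y to 3 d.p., halves away from zero)
n=0: y=0, sp=3, e=sp−y=3; I=3, D=e−e_prev=3; u=0·3+1/2·3+1/4·3=2.25; next y=3/10·0+1/2·2.25=1.125
n=1: y=1.125, sp=3, e=sp−y=1.875; I=4.875, D=e−e_prev=-1.125; u=0·1.875+1/2·4.875+1/4·(-1.125)=2.15625; next y=3/10·1.125+1/2·2.15625=1.415625
n=2: y=1.415625, sp=3, e=sp−y=1.584375; I=6.459375, D=e−e_prev=-0.290625; u=0·1.584375+1/2·6.459375+1/4·(-0.290625)≈3.157031; next y=3/10·1.415625+1/2·3.157031≈2.003203
n=3: y≈2.003203, sp=3, e=sp−y≈0.996797; I≈7.456172, D=e−e_prev≈-0.587578; u=0·0.996797+1/2·7.456172+1/4·(-0.587578)≈3.581191; next y=3/10·2.003203+1/2·3.581191≈2.391557
n=4: y≈2.391557, sp=3, e=sp−y≈0.608443; I≈8.064615, D=e−e_prev≈-0.388354; u=0·0.608443+1/2·8.064615+1/4·(-0.388354)≈3.935219; next y=3/10·2.391557+1/2·3.935219≈2.685077
n=5: y≈2.685077, sp=3, e=sp−y≈0.314923; I≈8.379539, D=e−e_prev≈-0.293520; u=0·0.314923+1/2·8.379539+1/4·(-0.293520)≈4.116389; next y=3/10·2.685077+1/2·4.116389≈2.863718
n=6: y≈2.863718, sp=3, e=sp−y≈0.136282; I≈8.515821, D=e−e_prev≈-0.178641; u=0·0.136282+1/2·8.515821+1/4·(-0.178641)≈4.213250; next y=3/10·2.863718+1/2·4.213250≈2.965740

0 3 2.250 0.000
1 3 2.156 1.125
2 3 3.157 1.416
3 3 3.581 2.003
4 3 3.935 2.392
5 3 4.116 2.685
6 3 4.213 2.864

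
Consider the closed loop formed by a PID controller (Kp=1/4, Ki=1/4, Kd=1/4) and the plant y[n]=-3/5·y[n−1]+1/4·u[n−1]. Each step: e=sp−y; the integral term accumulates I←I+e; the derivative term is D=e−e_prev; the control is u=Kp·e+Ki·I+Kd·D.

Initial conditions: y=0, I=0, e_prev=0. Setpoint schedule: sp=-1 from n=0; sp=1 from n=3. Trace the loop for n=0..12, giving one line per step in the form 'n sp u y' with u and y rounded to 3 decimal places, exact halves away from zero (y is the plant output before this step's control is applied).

(exact arithmetic carried between steps; '≈' marks a value shown rounded to 6 d.p. or computed from one; I and e_prev carry over from the previous line; the table rounds u and y to 3 d.p., halves away from zero)
n=0: y=0, sp=-1, e=sp−y=-1; I=-1, D=e−e_prev=-1; u=1/4·(-1)+1/4·(-1)+1/4·(-1)=-0.75; next y=-3/5·0+1/4·(-0.75)=-0.1875
n=1: y=-0.1875, sp=-1, e=sp−y=-0.8125; I=-1.8125, D=e−e_prev=0.1875; u=1/4·(-0.8125)+1/4·(-1.8125)+1/4·0.1875=-0.609375; next y=-3/5·(-0.1875)+1/4·(-0.609375)≈-0.039844
n=2: y≈-0.039844, sp=-1, e=sp−y≈-0.960156; I≈-2.772656, D=e−e_prev≈-0.147656; u=1/4·(-0.960156)+1/4·(-2.772656)+1/4·(-0.147656)≈-0.970117; next y=-3/5·(-0.039844)+1/4·(-0.970117)≈-0.218623
n=3: y≈-0.218623, sp=1, e=sp−y≈1.218623; I≈-1.554033, D=e−e_prev≈2.178779; u=1/4·1.218623+1/4·(-1.554033)+1/4·2.178779≈0.460842; next y=-3/5·(-0.218623)+1/4·0.460842≈0.246384
n=4: y≈0.246384, sp=1, e=sp−y≈0.753616; I≈-0.800418, D=e−e_prev≈-0.465007; u=1/4·0.753616+1/4·(-0.800418)+1/4·(-0.465007)≈-0.127952; next y=-3/5·0.246384+1/4·(-0.127952)≈-0.179819
n=5: y≈-0.179819, sp=1, e=sp−y≈1.179819; I≈0.379401, D=e−e_prev≈0.426203; u=1/4·1.179819+1/4·0.379401+1/4·0.426203≈0.496356; next y=-3/5·(-0.179819)+1/4·0.496356≈0.231980
n=6: y≈0.231980, sp=1, e=sp−y≈0.768020; I≈1.147421, D=e−e_prev≈-0.411799; u=1/4·0.768020+1/4·1.147421+1/4·(-0.411799)≈0.375910; next y=-3/5·0.231980+1/4·0.375910≈-0.045210
n=7: y≈-0.045210, sp=1, e=sp−y≈1.045210; I≈2.192631, D=e−e_prev≈0.277191; u=1/4·1.045210+1/4·2.192631+1/4·0.277191≈0.878758; next y=-3/5·(-0.045210)+1/4·0.878758≈0.246816
n=8: y≈0.246816, sp=1, e=sp−y≈0.753184; I≈2.945816, D=e−e_prev≈-0.292026; u=1/4·0.753184+1/4·2.945816+1/4·(-0.292026)≈0.851743; next y=-3/5·0.246816+1/4·0.851743≈0.064846
n=9: y≈0.064846, sp=1, e=sp−y≈0.935154; I≈3.880969, D=e−e_prev≈0.181969; u=1/4·0.935154+1/4·3.880969+1/4·0.181969≈1.249523; next y=-3/5·0.064846+1/4·1.249523≈0.273473
n=10: y≈0.273473, sp=1, e=sp−y≈0.726527; I≈4.607496, D=e−e_prev≈-0.208627; u=1/4·0.726527+1/4·4.607496+1/4·(-0.208627)≈1.281349; next y=-3/5·0.273473+1/4·1.281349≈0.156254
n=11: y≈0.156254, sp=1, e=sp−y≈0.843746; I≈5.451243, D=e−e_prev≈0.117219; u=1/4·0.843746+1/4·5.451243+1/4·0.117219≈1.603052; next y=-3/5·0.156254+1/4·1.603052≈0.307011
n=12: y≈0.307011, sp=1, e=sp−y≈0.692989; I≈6.144232, D=e−e_prev≈-0.150757; u=1/4·0.692989+1/4·6.144232+1/4·(-0.150757)≈1.671616; next y=-3/5·0.307011+1/4·1.671616≈0.233697

0 -1 -0.750 0.000
1 -1 -0.609 -0.188
2 -1 -0.970 -0.040
3 1 0.461 -0.219
4 1 -0.128 0.246
5 1 0.496 -0.180
6 1 0.376 0.232
7 1 0.879 -0.045
8 1 0.852 0.247
9 1 1.250 0.065
10 1 1.281 0.273
11 1 1.603 0.156
12 1 1.672 0.307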